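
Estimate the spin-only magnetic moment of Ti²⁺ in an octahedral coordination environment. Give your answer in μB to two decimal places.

Ti²⁺: group 4, so d-count = 4 − 2 = 2.
For octahedral d² the high- and low-spin configurations coincide.
Configuration: t2g^2 e_g^0 → 2 unpaired electrons.
μ(spin-only) = √[2(2+2)] = √8 ≈ 2.83 μB.

2.83 μB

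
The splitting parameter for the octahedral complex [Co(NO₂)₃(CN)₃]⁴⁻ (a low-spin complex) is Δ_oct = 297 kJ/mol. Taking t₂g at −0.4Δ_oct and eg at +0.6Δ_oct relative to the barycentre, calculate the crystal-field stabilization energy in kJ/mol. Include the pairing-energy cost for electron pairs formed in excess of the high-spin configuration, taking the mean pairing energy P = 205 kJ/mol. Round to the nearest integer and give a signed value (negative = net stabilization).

Ligand charges: 3×(-1) from NO₂⁻ and 3×(-1) from CN⁻ sum to -6; with overall charge -4, Co is +2.
Group 9 minus oxidation state +2 gives a d⁷ configuration for Co²⁺.
Electron filling gives t₂g⁶ eg¹.
CFSE(orbital) = 6×(-0.4Δ_oct) + 1×(0.6Δ_oct) = -1.8Δ_oct; with Δ_oct = 297 kJ/mol that is -535 kJ/mol.
High-spin d⁷ would be t₂g⁵ eg² with 2 pairs; low-spin has 3, so 1 excess pair costs +1P = +205 kJ/mol.
Net CFSE = -535 + 205 = -330 kJ/mol.

-330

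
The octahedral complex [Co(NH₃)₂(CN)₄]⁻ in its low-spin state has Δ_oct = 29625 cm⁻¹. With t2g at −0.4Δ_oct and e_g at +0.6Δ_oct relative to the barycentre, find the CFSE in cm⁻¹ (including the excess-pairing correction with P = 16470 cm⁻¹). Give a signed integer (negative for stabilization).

-38160

Ligand charges: 2×(+0) from NH₃ and 4×(-1) from CN⁻ sum to -4; with overall charge -1, Co is +3.
Co is in group 9, so Co³⁺ is d⁶ (9 − 3 = 6).
Configuration: t2g^6 e_g^0.
CFSE(orbital) = 6×(-0.4Δ_oct) + 0×(0.6Δ_oct) = -2.4Δ_oct; with Δ_oct = 29625 cm⁻¹ that is -71100 cm⁻¹.
High-spin d⁶ would be t2g^4 e_g^2 with 1 pair; low-spin has 3, so 2 excess pairs cost +2P = +32940 cm⁻¹.
Net CFSE = -71100 + 32940 = -38160 cm⁻¹.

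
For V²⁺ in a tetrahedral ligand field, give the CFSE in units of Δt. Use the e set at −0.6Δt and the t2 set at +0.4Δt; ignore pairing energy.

-0.8 Δt

V is in group 5, so V²⁺ is d³ (5 − 2 = 3).
With tetrahedral geometry the complex is necessarily high-spin.
Configuration: e^2 t2^1.
CFSE = 2(-0.6Δt) + 1(0.4Δt) = -1.2Δt + 0.4Δt = -0.8Δt.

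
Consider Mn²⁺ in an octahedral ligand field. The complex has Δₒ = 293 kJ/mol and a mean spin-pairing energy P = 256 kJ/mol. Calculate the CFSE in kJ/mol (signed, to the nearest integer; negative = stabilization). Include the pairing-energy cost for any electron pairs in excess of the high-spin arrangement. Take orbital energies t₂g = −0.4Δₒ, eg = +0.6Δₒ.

Mn is in group 7, so Mn²⁺ is d⁵ (7 − 2 = 5).
Δₒ > P, so pairing is preferred: the ground state is low-spin.
Configuration: t₂g⁵ eg⁰.
Orbital CFSE = -2.0Δₒ = -2.0 × 293 = -586 kJ/mol.
Excess pairs vs high-spin: 2 − 0 = 2; pairing cost = +512 kJ/mol.
Net CFSE = -586 + 512 = -74 kJ/mol.

-74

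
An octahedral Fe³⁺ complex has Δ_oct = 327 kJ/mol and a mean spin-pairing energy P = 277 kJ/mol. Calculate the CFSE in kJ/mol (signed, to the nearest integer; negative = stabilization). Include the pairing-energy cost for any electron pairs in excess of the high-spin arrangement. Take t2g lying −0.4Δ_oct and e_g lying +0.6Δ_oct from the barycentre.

-100

Group 8 minus oxidation state +3 gives a d⁵ configuration for Fe³⁺.
With Δ_oct > P the complex is low-spin.
Configuration: t2g^5 e_g^0.
Orbital CFSE = -2.0Δ_oct = -2.0 × 327 = -654 kJ/mol.
Excess pairs vs high-spin: 2 − 0 = 2; pairing cost = +554 kJ/mol.
Net CFSE = -654 + 554 = -100 kJ/mol.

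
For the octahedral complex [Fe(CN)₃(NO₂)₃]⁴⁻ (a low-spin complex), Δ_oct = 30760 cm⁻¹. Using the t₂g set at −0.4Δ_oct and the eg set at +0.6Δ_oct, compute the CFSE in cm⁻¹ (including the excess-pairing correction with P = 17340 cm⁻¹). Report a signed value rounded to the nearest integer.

-39144

Ligand charges: 3×(-1) from CN⁻ and 3×(-1) from NO₂⁻ sum to -6; with overall charge -4, Fe is +2.
Fe sits in group 8; removing 2 electrons leaves Fe²⁺ with 8 − 2 = 6 d electrons.
Electron filling gives t₂g⁶ eg⁰.
Orbital CFSE = 6(-0.4) + 0(0.6) = -2.4Δ_oct = -2.4 × 30760 = -73824 cm⁻¹.
Pairing penalty: 3 pairs vs 1 in the high-spin reference → 2 extra × P = 34680 cm⁻¹.
Combining: -73824 + 34680 = -39144 cm⁻¹.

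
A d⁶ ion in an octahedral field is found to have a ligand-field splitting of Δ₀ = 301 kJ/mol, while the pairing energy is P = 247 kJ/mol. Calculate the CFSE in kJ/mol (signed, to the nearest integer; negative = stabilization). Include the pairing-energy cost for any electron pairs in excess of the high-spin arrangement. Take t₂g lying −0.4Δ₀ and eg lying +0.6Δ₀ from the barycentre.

Since Δ₀ = 301 kJ/mol > P = 247 kJ/mol, the complex adopts the low-spin configuration.
Configuration: t₂g⁶ eg⁰.
Orbital CFSE = -2.4Δ₀ = -2.4 × 301 = -722 kJ/mol.
Excess pairs vs high-spin: 3 − 1 = 2; pairing cost = +494 kJ/mol.
Net CFSE = -722 + 494 = -228 kJ/mol.

-228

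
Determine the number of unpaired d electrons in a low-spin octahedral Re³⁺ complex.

2

Re sits in group 7; removing 3 electrons leaves Re³⁺ with 7 − 3 = 4 d electrons.
Configuration: t₂g⁴ eg⁰, giving 2 unpaired electrons.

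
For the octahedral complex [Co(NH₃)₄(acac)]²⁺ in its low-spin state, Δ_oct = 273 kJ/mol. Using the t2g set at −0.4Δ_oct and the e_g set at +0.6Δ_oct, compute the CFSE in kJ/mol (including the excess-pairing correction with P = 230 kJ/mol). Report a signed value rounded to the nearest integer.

Ligand charges: 4×(+0) from NH₃ and 1×(-1) from acac⁻ sum to -1; with overall charge +2, Co is +3.
Co sits in group 9; removing 3 electrons leaves Co³⁺ with 9 − 3 = 6 d electrons.
The d⁶ electrons fill as t2g^6 e_g^0.
The orbital stabilization is -2.4Δ_oct = -2.4 × 273 = -655 kJ/mol.
Relative to high-spin t2g^4 e_g^2 (1 paired), the low-spin configuration has 2 additional pairs, contributing +2 × 230 = +460 kJ/mol.
Net CFSE = -655 + 460 = -195 kJ/mol.

-195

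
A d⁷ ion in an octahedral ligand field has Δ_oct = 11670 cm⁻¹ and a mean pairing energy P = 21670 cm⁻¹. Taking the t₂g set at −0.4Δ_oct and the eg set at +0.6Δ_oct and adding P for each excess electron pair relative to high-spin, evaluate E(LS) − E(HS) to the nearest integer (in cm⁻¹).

High-spin d⁷ fills as t₂g⁵ eg² with CFSE 5(−0.4) + 2(+0.6) = -0.8Δ_oct = -9336 cm⁻¹.
Low-spin t₂g⁶ eg¹ gives -1.8Δ_oct = -21006 cm⁻¹, but forming 1 extra pair costs 1P = 21670 cm⁻¹, so E(LS) = -21006 + 21670 = 664 cm⁻¹.
E(LS) − E(HS) = 664 − (-9336) = 10000 cm⁻¹.

10000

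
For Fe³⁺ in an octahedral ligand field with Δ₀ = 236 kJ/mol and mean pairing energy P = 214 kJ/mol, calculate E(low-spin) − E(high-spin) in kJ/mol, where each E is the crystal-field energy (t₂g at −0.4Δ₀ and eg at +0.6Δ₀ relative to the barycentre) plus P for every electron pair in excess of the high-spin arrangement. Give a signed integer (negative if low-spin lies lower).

-44

Fe sits in group 8; removing 3 electrons leaves Fe³⁺ with 8 − 3 = 5 d electrons.
High-spin: t₂g³ eg², CFSE = 0.0Δ₀ = 0 kJ/mol.
Low-spin: t₂g⁵ eg⁰, orbital CFSE = -2.0Δ₀ = -472 kJ/mol; plus 2 excess pairs × P = +428 kJ/mol; total -44 kJ/mol.
E(LS) − E(HS) = -44 − (0) = -44 kJ/mol.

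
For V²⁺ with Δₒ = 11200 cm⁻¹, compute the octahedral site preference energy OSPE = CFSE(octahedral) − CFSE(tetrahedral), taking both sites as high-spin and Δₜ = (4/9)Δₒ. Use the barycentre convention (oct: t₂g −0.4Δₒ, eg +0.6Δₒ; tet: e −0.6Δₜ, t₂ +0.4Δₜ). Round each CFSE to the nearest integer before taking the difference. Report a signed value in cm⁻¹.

-9458

V is in group 5, so V²⁺ is d³ (5 − 2 = 3).
Octahedral (high-spin): t₂g³ eg⁰, CFSE = 3(−0.4) + 0(+0.6) = -1.2Δₒ = -1.2 × 11200 = -13440 cm⁻¹.
In a tetrahedral site the filling is e² t₂¹: CFSE(tet) = -0.8Δₜ = -0.8 × (4/9)(11200) = -3982 cm⁻¹.
Subtracting, OSPE = -13440 − (-3982) = -9458 cm⁻¹.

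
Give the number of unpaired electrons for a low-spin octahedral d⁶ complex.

Configuration: t₂g⁶ eg⁰, giving 0 unpaired electrons.

0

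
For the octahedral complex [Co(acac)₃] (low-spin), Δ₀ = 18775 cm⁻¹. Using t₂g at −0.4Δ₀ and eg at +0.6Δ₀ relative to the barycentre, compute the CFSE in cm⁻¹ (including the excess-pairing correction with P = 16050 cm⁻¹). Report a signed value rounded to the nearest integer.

-12960

Each acac⁻ contributes -1; 3 × (-1) = -3. With overall charge +0, Co is in the +3 oxidation state.
Co³⁺: group 9, so d-count = 9 − 3 = 6.
The d⁶ electrons fill as t₂g⁶ eg⁰.
Orbital CFSE = 6(-0.4) + 0(0.6) = -2.4Δ₀ = -2.4 × 18775 = -45060 cm⁻¹.
High-spin d⁶ would be t₂g⁴ eg² with 1 pair; low-spin has 3, so 2 excess pairs cost +2P = +32100 cm⁻¹.
Net CFSE = -45060 + 32100 = -12960 cm⁻¹.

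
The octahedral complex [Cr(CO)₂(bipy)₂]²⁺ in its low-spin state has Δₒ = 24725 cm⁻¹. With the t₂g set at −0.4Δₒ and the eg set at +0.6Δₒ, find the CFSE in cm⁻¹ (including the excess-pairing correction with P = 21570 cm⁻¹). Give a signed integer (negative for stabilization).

Ligand charges: 2×(+0) from CO and 2×(+0) from bipy sum to +0; with overall charge +2, Cr is +2.
Cr is in group 6, so Cr²⁺ is d⁴ (6 − 2 = 4).
Electron filling gives t₂g⁴ eg⁰.
Orbital CFSE = 4(-0.4) + 0(0.6) = -1.6Δₒ = -1.6 × 24725 = -39560 cm⁻¹.
Pairing penalty: 1 pair vs 0 in the high-spin reference → 1 extra × P = 21570 cm⁻¹.
Overall CFSE = -39560 + 21570 = -17990 cm⁻¹.

-17990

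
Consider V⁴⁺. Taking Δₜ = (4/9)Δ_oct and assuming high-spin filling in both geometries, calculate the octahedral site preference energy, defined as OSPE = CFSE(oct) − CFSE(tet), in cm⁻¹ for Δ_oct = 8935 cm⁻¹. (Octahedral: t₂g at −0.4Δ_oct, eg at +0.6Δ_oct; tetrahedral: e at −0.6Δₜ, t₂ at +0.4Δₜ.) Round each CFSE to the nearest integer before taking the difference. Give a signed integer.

V⁴⁺: group 5, so d-count = 5 − 4 = 1.
Octahedral high-spin t₂g¹ eg⁰: CFSE = -0.4 × 8935 = -3574 cm⁻¹.
Tetrahedral e¹ t₂⁰ gives -0.6Δₜ = -0.6 × (4/9) × 8935 = -2383 cm⁻¹.
Subtracting, OSPE = -3574 − (-2383) = -1191 cm⁻¹.

-1191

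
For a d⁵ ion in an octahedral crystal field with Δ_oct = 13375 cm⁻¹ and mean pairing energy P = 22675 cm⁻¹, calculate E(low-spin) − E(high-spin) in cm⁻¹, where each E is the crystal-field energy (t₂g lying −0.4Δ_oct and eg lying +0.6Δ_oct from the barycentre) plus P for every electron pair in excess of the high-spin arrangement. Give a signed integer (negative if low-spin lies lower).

18600

In the high-spin limit (t₂g³ eg²) the orbital term is 0.0Δ_oct = 0 cm⁻¹, with no excess pairing.
Low-spin: t₂g⁵ eg⁰, orbital CFSE = -2.0Δ_oct = -26750 cm⁻¹; plus 2 excess pairs × P = +45350 cm⁻¹; total 18600 cm⁻¹.
E(LS) − E(HS) = 18600 − (0) = 18600 cm⁻¹.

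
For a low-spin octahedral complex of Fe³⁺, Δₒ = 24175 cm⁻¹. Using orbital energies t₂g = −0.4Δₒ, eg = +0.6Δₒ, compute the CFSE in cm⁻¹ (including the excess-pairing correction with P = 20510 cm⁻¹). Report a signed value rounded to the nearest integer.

-7330

Fe³⁺: group 8, so d-count = 8 − 3 = 5.
The d⁵ electrons fill as t₂g⁵ eg⁰.
Orbital CFSE = 5(-0.4) + 0(0.6) = -2.0Δₒ = -2.0 × 24175 = -48350 cm⁻¹.
Relative to high-spin t₂g³ eg² (0 paired), the low-spin configuration has 2 additional pairs, contributing +2 × 20510 = +41020 cm⁻¹.
Combining: -48350 + 41020 = -7330 cm⁻¹.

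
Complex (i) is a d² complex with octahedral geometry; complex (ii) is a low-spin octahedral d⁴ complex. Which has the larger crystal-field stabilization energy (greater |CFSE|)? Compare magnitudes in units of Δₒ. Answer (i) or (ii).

(i): t₂g² eg⁰, CFSE = -0.8Δₒ.
(ii): t2g^4 e_g^0, CFSE = -1.6Δₒ.
So (ii) has the larger |CFSE|.

(ii)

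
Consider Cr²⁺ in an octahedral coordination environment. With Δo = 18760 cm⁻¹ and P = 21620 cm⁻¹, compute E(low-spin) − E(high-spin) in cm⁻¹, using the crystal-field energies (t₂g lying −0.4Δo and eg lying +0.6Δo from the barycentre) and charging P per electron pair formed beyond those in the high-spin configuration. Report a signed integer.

Cr sits in group 6; removing 2 electrons leaves Cr²⁺ with 6 − 2 = 4 d electrons.
High-spin: t₂g³ eg¹, CFSE = -0.6Δo = -11256 cm⁻¹.
Low-spin: t₂g⁴ eg⁰, orbital CFSE = -1.6Δo = -30016 cm⁻¹; plus 1 excess pair × P = +21620 cm⁻¹; total -8396 cm⁻¹.
Thus E(LS) − E(HS) = 2860 cm⁻¹.

2860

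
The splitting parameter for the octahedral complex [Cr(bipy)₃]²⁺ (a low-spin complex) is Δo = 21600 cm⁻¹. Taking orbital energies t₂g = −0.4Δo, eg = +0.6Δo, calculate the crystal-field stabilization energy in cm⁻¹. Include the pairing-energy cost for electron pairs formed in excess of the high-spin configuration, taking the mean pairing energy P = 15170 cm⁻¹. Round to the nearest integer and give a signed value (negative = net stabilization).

-19390

bipy is neutral, so the +2 overall charge sits on Cr: oxidation state +2.
Group 6 minus oxidation state +2 gives a d⁴ configuration for Cr²⁺.
Electron filling gives t₂g⁴ eg⁰.
The orbital stabilization is -1.6Δo = -1.6 × 21600 = -34560 cm⁻¹.
Pairing penalty: 1 pair vs 0 in the high-spin reference → 1 extra × P = 15170 cm⁻¹.
Combining: -34560 + 15170 = -19390 cm⁻¹.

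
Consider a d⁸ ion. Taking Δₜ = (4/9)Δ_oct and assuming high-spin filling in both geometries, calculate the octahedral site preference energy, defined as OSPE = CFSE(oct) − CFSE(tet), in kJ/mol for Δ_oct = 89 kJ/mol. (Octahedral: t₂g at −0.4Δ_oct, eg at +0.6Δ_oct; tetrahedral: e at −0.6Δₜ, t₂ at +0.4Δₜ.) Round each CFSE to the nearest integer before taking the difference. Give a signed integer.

-75

Octahedral high-spin t2g^6 e_g^2: CFSE = -1.2 × 89 = -107 kJ/mol.
Tetrahedral e^4 t2^4 gives -0.8Δₜ = -0.8 × (4/9) × 89 = -32 kJ/mol.
OSPE = -107 − (-32) = -75 kJ/mol.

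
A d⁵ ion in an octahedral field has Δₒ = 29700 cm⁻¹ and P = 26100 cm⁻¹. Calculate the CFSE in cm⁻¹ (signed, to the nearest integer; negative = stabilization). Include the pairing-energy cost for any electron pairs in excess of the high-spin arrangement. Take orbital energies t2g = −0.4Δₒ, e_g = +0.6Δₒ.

-7200

Δₒ > P, so pairing is preferred: the ground state is low-spin.
Filling d⁵ accordingly: t2g^5 e_g^0.
Orbital CFSE = -2.0Δₒ = -2.0 × 29700 = -59400 cm⁻¹.
Excess pairs vs high-spin: 2 − 0 = 2; pairing cost = +52200 cm⁻¹.
Net CFSE = -59400 + 52200 = -7200 cm⁻¹.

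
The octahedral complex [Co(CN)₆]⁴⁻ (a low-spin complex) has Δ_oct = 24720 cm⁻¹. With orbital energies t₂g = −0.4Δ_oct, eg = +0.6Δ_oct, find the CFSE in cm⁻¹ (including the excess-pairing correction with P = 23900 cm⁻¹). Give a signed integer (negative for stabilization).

-20596

Each CN⁻ contributes -1; 6 × (-1) = -6. With overall charge -4, Co is in the +2 oxidation state.
Co²⁺: group 9, so d-count = 9 − 2 = 7.
Electron filling gives t₂g⁶ eg¹.
The orbital stabilization is -1.8Δ_oct = -1.8 × 24720 = -44496 cm⁻¹.
Relative to high-spin t₂g⁵ eg² (2 paired), the low-spin configuration has 1 additional pair, contributing +1 × 23900 = +23900 cm⁻¹.
Overall CFSE = -44496 + 23900 = -20596 cm⁻¹.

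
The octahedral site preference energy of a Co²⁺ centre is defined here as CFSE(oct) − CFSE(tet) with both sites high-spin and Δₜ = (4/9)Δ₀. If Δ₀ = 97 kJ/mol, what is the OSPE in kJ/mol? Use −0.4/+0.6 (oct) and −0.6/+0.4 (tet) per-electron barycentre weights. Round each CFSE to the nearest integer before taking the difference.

-26

Group 9 minus oxidation state +2 gives a d⁷ configuration for Co²⁺.
Octahedral high-spin t2g^5 e_g^2: CFSE = -0.8 × 97 = -78 kJ/mol.
In a tetrahedral site the filling is e^4 t2^3: CFSE(tet) = -1.2Δₜ = -1.2 × (4/9)(97) = -52 kJ/mol.
OSPE = -78 − (-52) = -26 kJ/mol.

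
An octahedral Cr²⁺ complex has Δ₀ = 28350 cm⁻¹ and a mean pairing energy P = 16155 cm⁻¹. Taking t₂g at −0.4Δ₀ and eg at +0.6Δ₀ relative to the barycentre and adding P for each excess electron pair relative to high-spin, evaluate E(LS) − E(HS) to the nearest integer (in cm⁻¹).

Group 6 minus oxidation state +2 gives a d⁴ configuration for Cr²⁺.
High-spin d⁴ fills as t₂g³ eg¹ with CFSE 3(−0.4) + 1(+0.6) = -0.6Δ₀ = -17010 cm⁻¹.
For low-spin the configuration is t₂g⁴ eg⁰: orbital energy -1.6 × 28350 = -45360 cm⁻¹, and 1 additional pair relative to high-spin adds 16155 cm⁻¹, giving -29205 cm⁻¹.
The difference is -29205 − (-17010) = -12195 cm⁻¹, so low-spin lies lower.

-12195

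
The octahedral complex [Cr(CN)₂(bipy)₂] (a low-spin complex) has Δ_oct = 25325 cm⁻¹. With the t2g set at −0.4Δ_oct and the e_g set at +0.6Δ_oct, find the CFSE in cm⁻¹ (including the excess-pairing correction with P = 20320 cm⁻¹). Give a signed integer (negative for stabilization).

-20200

Ligand charges: 2×(-1) from CN⁻ and 2×(+0) from bipy sum to -2; with overall charge +0, Cr is +2.
Cr²⁺: group 6, so d-count = 6 − 2 = 4.
The d⁴ electrons fill as t2g^4 e_g^0.
CFSE(orbital) = 4×(-0.4Δ_oct) + 0×(0.6Δ_oct) = -1.6Δ_oct; with Δ_oct = 25325 cm⁻¹ that is -40520 cm⁻¹.
Relative to high-spin t2g^3 e_g^1 (0 paired), the low-spin configuration has 1 additional pair, contributing +1 × 20320 = +20320 cm⁻¹.
Overall CFSE = -40520 + 20320 = -20200 cm⁻¹.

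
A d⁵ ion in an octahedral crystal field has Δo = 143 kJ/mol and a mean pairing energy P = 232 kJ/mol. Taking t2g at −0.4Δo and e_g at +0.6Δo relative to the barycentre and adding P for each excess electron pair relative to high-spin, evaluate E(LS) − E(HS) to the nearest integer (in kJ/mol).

In the high-spin limit (t2g^3 e_g^2) the orbital term is 0.0Δo = 0 kJ/mol, with no excess pairing.
For low-spin the configuration is t2g^5 e_g^0: orbital energy -2.0 × 143 = -286 kJ/mol, and 2 additional pairs relative to high-spin add 464 kJ/mol, giving 178 kJ/mol.
Thus E(LS) − E(HS) = 178 kJ/mol.

178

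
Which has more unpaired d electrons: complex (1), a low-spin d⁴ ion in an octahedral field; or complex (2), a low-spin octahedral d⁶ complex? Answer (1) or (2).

(1): t2g^4 e_g^0 → 2 unpaired.
(2): t2g^6 e_g^0 → 0 unpaired.
So (1) has more unpaired electrons.

(1)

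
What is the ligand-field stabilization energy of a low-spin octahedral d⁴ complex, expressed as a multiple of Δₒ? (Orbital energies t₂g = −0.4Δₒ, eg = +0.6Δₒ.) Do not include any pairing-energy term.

Configuration: t₂g⁴ eg⁰.
CFSE = 4(-0.4Δₒ) + 0(0.6Δₒ) = -1.6Δₒ + 0.0Δₒ = -1.6Δₒ.

-1.6 Δₒ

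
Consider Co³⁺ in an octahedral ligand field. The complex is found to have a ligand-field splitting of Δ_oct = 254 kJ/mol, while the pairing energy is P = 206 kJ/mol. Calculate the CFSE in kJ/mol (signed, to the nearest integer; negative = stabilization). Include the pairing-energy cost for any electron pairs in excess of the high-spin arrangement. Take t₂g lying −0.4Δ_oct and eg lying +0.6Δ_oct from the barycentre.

-198

Group 9 minus oxidation state +3 gives a d⁶ configuration for Co³⁺.
Δ_oct > P, so pairing is preferred: the ground state is low-spin.
That gives t₂g⁶ eg⁰.
Orbital CFSE = -2.4Δ_oct = -2.4 × 254 = -610 kJ/mol.
Excess pairs vs high-spin: 3 − 1 = 2; pairing cost = +412 kJ/mol.
Net CFSE = -610 + 412 = -198 kJ/mol.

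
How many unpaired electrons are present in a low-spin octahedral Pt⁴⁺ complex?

0

Pt is in group 10, so Pt⁴⁺ is d⁶ (10 − 4 = 6).
Configuration: t₂g⁶ eg⁰, giving 0 unpaired electrons.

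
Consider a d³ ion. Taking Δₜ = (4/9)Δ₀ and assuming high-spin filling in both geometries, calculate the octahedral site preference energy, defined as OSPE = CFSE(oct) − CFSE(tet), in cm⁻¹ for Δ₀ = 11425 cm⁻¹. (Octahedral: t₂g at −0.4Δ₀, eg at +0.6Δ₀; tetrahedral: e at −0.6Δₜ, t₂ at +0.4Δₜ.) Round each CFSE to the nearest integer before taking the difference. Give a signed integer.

-9648

Octahedral high-spin t2g^3 e_g^0: CFSE = -1.2 × 11425 = -13710 cm⁻¹.
Tetrahedral: e^2 t2^1, CFSE = 2(−0.6) + 1(+0.4) = -0.8Δₜ = -0.8 × (4/9) × 11425 = -4062 cm⁻¹.
Subtracting, OSPE = -13710 − (-4062) = -9648 cm⁻¹.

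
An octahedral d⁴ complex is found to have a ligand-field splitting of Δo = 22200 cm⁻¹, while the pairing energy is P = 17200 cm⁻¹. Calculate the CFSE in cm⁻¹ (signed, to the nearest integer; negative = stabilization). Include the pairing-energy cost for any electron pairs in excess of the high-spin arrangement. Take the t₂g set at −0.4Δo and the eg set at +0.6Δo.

-18320

Since Δo = 22200 cm⁻¹ > P = 17200 cm⁻¹, the complex adopts the low-spin configuration.
Configuration: t₂g⁴ eg⁰.
Orbital CFSE = -1.6Δo = -1.6 × 22200 = -35520 cm⁻¹.
Excess pairs vs high-spin: 1 − 0 = 1; pairing cost = +17200 cm⁻¹.
Net CFSE = -35520 + 17200 = -18320 cm⁻¹.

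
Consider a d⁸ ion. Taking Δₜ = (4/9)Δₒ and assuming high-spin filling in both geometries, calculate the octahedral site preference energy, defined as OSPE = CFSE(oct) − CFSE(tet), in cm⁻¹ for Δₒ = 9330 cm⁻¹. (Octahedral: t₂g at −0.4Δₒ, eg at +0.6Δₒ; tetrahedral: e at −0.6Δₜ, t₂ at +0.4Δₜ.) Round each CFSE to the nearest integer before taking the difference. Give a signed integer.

Octahedral (high-spin): t₂g⁶ eg², CFSE = 6(−0.4) + 2(+0.6) = -1.2Δₒ = -1.2 × 9330 = -11196 cm⁻¹.
Tetrahedral: e⁴ t₂⁴, CFSE = 4(−0.6) + 4(+0.4) = -0.8Δₜ = -0.8 × (4/9) × 9330 = -3317 cm⁻¹.
OSPE = -11196 − (-3317) = -7879 cm⁻¹.

-7879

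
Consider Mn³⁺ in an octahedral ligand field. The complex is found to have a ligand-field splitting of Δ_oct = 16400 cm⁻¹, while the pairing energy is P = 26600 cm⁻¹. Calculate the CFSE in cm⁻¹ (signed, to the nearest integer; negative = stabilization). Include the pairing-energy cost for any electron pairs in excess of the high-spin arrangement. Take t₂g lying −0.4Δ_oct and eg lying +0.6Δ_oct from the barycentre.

Mn sits in group 7; removing 3 electrons leaves Mn³⁺ with 7 − 3 = 4 d electrons.
Here Δ_oct < P (16400 < 26600), so the high-spin state is favoured.
That gives t₂g³ eg¹.
Orbital CFSE = -0.6Δ_oct = -0.6 × 16400 = -9840 cm⁻¹.
High-spin has no excess pairs, so no pairing correction applies.

-9840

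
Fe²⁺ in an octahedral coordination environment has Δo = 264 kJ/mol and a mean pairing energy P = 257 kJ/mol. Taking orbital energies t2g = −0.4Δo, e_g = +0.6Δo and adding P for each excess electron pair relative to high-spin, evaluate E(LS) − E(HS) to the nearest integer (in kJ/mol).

Fe is in group 8, so Fe²⁺ is d⁶ (8 − 2 = 6).
High-spin: t2g^4 e_g^2, CFSE = -0.4Δo = -106 kJ/mol.
Low-spin: t2g^6 e_g^0, orbital CFSE = -2.4Δo = -634 kJ/mol; plus 2 excess pairs × P = +514 kJ/mol; total -120 kJ/mol.
E(LS) − E(HS) = -120 − (-106) = -14 kJ/mol.

-14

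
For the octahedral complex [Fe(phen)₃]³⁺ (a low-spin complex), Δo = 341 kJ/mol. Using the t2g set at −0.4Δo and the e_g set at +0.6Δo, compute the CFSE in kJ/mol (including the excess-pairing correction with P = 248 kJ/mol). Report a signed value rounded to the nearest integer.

-186

phen is neutral, so the +3 overall charge sits on Fe: oxidation state +3.
Group 8 minus oxidation state +3 gives a d⁵ configuration for Fe³⁺.
The d⁵ electrons fill as t2g^5 e_g^0.
Orbital CFSE = 5(-0.4) + 0(0.6) = -2.0Δo = -2.0 × 341 = -682 kJ/mol.
Pairing penalty: 2 pairs vs 0 in the high-spin reference → 2 extra × P = 496 kJ/mol.
Combining: -682 + 496 = -186 kJ/mol.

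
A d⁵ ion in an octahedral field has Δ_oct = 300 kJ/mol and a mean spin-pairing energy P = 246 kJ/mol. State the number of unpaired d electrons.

Here Δ_oct > P (300 > 246), so the low-spin state is favoured.
Configuration: t₂g⁵ eg⁰.
Unpaired electrons: 1.

1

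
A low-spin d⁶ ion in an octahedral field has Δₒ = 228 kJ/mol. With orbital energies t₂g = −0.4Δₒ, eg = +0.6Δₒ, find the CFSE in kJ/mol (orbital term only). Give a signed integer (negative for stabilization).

Electron filling gives t₂g⁶ eg⁰.
The orbital stabilization is -2.4Δₒ = -2.4 × 228 = -547 kJ/mol.

-547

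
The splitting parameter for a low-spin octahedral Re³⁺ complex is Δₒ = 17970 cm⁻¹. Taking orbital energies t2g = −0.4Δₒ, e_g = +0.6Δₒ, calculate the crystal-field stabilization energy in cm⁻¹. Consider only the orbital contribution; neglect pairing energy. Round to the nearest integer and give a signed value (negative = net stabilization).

-28752

Group 7 minus oxidation state +3 gives a d⁴ configuration for Re³⁺.
Configuration: t2g^4 e_g^0.
The orbital stabilization is -1.6Δₒ = -1.6 × 17970 = -28752 cm⁻¹.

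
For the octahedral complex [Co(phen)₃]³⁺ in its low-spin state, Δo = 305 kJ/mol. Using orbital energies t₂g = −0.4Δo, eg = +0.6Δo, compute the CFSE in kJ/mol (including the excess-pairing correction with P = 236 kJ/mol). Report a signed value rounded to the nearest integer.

-260

phen is neutral, so the +3 overall charge sits on Co: oxidation state +3.
Group 9 minus oxidation state +3 gives a d⁶ configuration for Co³⁺.
The d⁶ electrons fill as t₂g⁶ eg⁰.
CFSE(orbital) = 6×(-0.4Δo) + 0×(0.6Δo) = -2.4Δo; with Δo = 305 kJ/mol that is -732 kJ/mol.
High-spin d⁶ would be t₂g⁴ eg² with 1 pair; low-spin has 3, so 2 excess pairs cost +2P = +472 kJ/mol.
Net CFSE = -732 + 472 = -260 kJ/mol.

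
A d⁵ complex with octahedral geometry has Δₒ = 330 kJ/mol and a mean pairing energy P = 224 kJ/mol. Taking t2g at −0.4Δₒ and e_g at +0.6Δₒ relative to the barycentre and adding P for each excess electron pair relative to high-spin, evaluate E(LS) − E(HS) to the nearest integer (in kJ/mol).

-212

High-spin d⁵ fills as t2g^3 e_g^2 with CFSE 3(−0.4) + 2(+0.6) = 0.0Δₒ = 0 kJ/mol.
Low-spin t2g^5 e_g^0 gives -2.0Δₒ = -660 kJ/mol, but forming 2 extra pairs costs 2P = 448 kJ/mol, so E(LS) = -660 + 448 = -212 kJ/mol.
E(LS) − E(HS) = -212 − (0) = -212 kJ/mol.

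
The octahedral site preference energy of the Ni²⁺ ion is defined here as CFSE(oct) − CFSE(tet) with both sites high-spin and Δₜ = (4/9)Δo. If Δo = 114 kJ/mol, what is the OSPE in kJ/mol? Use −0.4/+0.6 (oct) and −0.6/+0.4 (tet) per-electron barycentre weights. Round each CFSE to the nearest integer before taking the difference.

Group 10 minus oxidation state +2 gives a d⁸ configuration for Ni²⁺.
In an octahedral site d⁸ (HS) is t₂g⁶ eg², giving CFSE(oct) = -1.2Δo = -137 kJ/mol.
Tetrahedral e⁴ t₂⁴ gives -0.8Δₜ = -0.8 × (4/9) × 114 = -41 kJ/mol.
Subtracting, OSPE = -137 − (-41) = -96 kJ/mol.

-96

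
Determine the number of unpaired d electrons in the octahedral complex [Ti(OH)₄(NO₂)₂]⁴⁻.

Ligand charges: 4×(-1) from OH⁻ and 2×(-1) from NO₂⁻ sum to -6; with overall charge -4, Ti is +2.
Ti sits in group 4; removing 2 electrons leaves Ti²⁺ with 4 − 2 = 2 d electrons.
Configuration: t₂g² eg⁰, giving 2 unpaired electrons.

2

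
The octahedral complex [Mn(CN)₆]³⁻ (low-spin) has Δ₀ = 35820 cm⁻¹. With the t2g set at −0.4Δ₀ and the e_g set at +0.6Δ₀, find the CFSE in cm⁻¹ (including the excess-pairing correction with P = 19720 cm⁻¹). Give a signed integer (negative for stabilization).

-37592

Each CN⁻ contributes -1; 6 × (-1) = -6. With overall charge -3, Mn is in the +3 oxidation state.
Mn is in group 7, so Mn³⁺ is d⁴ (7 − 3 = 4).
The d⁴ electrons fill as t2g^4 e_g^0.
The orbital stabilization is -1.6Δ₀ = -1.6 × 35820 = -57312 cm⁻¹.
Pairing penalty: 1 pair vs 0 in the high-spin reference → 1 extra × P = 19720 cm⁻¹.
Combining: -57312 + 19720 = -37592 cm⁻¹.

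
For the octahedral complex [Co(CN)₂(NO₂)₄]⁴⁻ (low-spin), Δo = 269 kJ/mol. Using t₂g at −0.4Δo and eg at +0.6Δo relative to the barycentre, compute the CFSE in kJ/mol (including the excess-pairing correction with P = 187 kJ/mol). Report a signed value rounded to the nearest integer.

Ligand charges: 2×(-1) from CN⁻ and 4×(-1) from NO₂⁻ sum to -6; with overall charge -4, Co is +2.
Co is in group 9, so Co²⁺ is d⁷ (9 − 2 = 7).
Configuration: t₂g⁶ eg¹.
CFSE(orbital) = 6×(-0.4Δo) + 1×(0.6Δo) = -1.8Δo; with Δo = 269 kJ/mol that is -484 kJ/mol.
Relative to high-spin t₂g⁵ eg² (2 paired), the low-spin configuration has 1 additional pair, contributing +1 × 187 = +187 kJ/mol.
Net CFSE = -484 + 187 = -297 kJ/mol.

-297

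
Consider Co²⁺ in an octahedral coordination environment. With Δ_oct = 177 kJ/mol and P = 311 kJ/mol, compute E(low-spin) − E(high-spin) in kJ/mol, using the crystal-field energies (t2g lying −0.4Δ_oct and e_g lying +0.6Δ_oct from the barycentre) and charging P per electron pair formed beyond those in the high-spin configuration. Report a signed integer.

134

Co is in group 9, so Co²⁺ is d⁷ (9 − 2 = 7).
High-spin: t2g^5 e_g^2, CFSE = -0.8Δ_oct = -142 kJ/mol.
For low-spin the configuration is t2g^6 e_g^1: orbital energy -1.8 × 177 = -319 kJ/mol, and 1 additional pair relative to high-spin adds 311 kJ/mol, giving -8 kJ/mol.
The difference is -8 − (-142) = 134 kJ/mol, so high-spin lies lower.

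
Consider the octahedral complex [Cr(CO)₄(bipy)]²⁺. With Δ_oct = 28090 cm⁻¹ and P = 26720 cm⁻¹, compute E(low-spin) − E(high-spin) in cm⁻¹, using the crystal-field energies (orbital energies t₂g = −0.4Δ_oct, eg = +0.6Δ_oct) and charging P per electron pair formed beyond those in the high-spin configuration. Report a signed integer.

Ligand charges: 4×(+0) from CO and 1×(+0) from bipy sum to +0; with overall charge +2, Cr is +2.
Cr is in group 6, so Cr²⁺ is d⁴ (6 − 2 = 4).
In the high-spin limit (t₂g³ eg¹) the orbital term is -0.6Δ_oct = -16854 cm⁻¹, with no excess pairing.
Low-spin: t₂g⁴ eg⁰, orbital CFSE = -1.6Δ_oct = -44944 cm⁻¹; plus 1 excess pair × P = +26720 cm⁻¹; total -18224 cm⁻¹.
Thus E(LS) − E(HS) = -1370 cm⁻¹.

-1370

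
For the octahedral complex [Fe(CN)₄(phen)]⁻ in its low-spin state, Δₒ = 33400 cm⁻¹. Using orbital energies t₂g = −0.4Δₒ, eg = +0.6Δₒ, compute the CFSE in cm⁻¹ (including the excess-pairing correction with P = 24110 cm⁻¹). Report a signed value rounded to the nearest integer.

-18580

Ligand charges: 4×(-1) from CN⁻ and 1×(+0) from phen sum to -4; with overall charge -1, Fe is +3.
Fe³⁺: group 8, so d-count = 8 − 3 = 5.
Electron filling gives t₂g⁵ eg⁰.
Orbital CFSE = 5(-0.4) + 0(0.6) = -2.0Δₒ = -2.0 × 33400 = -66800 cm⁻¹.
High-spin d⁵ would be t₂g³ eg² with 0 pairs; low-spin has 2, so 2 excess pairs cost +2P = +48220 cm⁻¹.
Net CFSE = -66800 + 48220 = -18580 cm⁻¹.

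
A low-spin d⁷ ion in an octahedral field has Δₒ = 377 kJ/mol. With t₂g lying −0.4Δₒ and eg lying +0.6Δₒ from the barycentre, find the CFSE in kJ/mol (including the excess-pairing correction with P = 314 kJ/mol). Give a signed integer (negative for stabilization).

Configuration: t₂g⁶ eg¹.
Orbital CFSE = 6(-0.4) + 1(0.6) = -1.8Δₒ = -1.8 × 377 = -679 kJ/mol.
Pairing penalty: 3 pairs vs 2 in the high-spin reference → 1 extra × P = 314 kJ/mol.
Overall CFSE = -679 + 314 = -365 kJ/mol.

-365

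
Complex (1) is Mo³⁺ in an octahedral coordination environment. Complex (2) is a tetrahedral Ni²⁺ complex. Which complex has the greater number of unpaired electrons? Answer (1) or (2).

(1): Mo³⁺: group 6, so d-count = 6 − 3 = 3; For octahedral d³ the high- and low-spin configurations coincide; t2g^3 e_g^0 → 3 unpaired.
(2): Ni²⁺: group 10, so d-count = 10 − 2 = 8; Tetrahedral fields are weak (Δₜ ≈ 4/9 Δₒ), so electrons fill high-spin; e⁴ t₂⁴ → 2 unpaired.
So (1) has more unpaired electrons.

(1)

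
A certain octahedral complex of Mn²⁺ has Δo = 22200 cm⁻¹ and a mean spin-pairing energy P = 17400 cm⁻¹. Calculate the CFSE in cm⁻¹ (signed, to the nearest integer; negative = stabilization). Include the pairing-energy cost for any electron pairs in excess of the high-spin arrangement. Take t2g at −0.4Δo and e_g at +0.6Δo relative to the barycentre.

Mn²⁺: group 7, so d-count = 7 − 2 = 5.
With Δo > P the complex is low-spin.
Filling d⁵ accordingly: t2g^5 e_g^0.
Orbital CFSE = -2.0Δo = -2.0 × 22200 = -44400 cm⁻¹.
Excess pairs vs high-spin: 2 − 0 = 2; pairing cost = +34800 cm⁻¹.
Net CFSE = -44400 + 34800 = -9600 cm⁻¹.

-9600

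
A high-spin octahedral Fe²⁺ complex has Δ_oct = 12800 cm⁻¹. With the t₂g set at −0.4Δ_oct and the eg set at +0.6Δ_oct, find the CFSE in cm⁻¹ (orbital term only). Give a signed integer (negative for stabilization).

-5120

Fe sits in group 8; removing 2 electrons leaves Fe²⁺ with 8 − 2 = 6 d electrons.
Electron filling gives t₂g⁴ eg².
Orbital CFSE = 4(-0.4) + 2(0.6) = -0.4Δ_oct = -0.4 × 12800 = -5120 cm⁻¹.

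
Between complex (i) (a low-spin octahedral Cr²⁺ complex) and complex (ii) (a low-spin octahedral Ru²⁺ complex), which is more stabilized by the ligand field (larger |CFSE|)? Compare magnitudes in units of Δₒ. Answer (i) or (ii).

(ii)

(i): Cr²⁺: group 6, so d-count = 6 − 2 = 4; t2g^4 e_g^0, CFSE = -1.6Δₒ.
(ii): Group 8 minus oxidation state +2 gives a d⁶ configuration for Ru²⁺; t2g^6 e_g^0, CFSE = -2.4Δₒ.
So (ii) has the larger |CFSE|.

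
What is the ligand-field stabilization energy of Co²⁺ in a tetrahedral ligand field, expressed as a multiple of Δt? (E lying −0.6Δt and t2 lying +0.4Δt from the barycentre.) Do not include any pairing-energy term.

Co is in group 9, so Co²⁺ is d⁷ (9 − 2 = 7).
With tetrahedral geometry the complex is necessarily high-spin.
Configuration: e^4 t2^3.
CFSE = 4(-0.6Δt) + 3(0.4Δt) = -2.4Δt + 1.2Δt = -1.2Δt.

-1.2 Δt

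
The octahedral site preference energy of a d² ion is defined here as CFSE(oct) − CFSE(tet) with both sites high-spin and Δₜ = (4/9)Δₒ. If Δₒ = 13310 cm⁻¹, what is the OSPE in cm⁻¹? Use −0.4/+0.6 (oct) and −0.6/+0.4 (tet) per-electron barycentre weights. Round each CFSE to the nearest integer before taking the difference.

-3549

Octahedral high-spin t₂g² eg⁰: CFSE = -0.8 × 13310 = -10648 cm⁻¹.
Tetrahedral: e² t₂⁰, CFSE = 2(−0.6) + 0(+0.4) = -1.2Δₜ = -1.2 × (4/9) × 13310 = -7099 cm⁻¹.
OSPE = CFSE(oct) − CFSE(tet) = -10648 − (-7099) = -3549 cm⁻¹.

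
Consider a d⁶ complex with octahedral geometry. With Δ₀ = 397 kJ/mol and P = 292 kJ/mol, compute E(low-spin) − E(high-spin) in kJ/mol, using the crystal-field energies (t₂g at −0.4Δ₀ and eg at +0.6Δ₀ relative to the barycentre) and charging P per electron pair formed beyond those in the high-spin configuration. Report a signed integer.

High-spin: t₂g⁴ eg², CFSE = -0.4Δ₀ = -159 kJ/mol.
Low-spin: t₂g⁶ eg⁰, orbital CFSE = -2.4Δ₀ = -953 kJ/mol; plus 2 excess pairs × P = +584 kJ/mol; total -369 kJ/mol.
E(LS) − E(HS) = -369 − (-159) = -210 kJ/mol.

-210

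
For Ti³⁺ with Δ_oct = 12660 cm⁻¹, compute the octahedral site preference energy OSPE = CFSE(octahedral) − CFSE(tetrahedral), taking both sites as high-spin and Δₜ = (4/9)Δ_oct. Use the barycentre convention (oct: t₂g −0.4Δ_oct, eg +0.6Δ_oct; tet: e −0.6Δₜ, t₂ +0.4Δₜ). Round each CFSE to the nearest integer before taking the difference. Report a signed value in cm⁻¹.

Ti sits in group 4; removing 3 electrons leaves Ti³⁺ with 4 − 3 = 1 d electrons.
Octahedral high-spin t2g^1 e_g^0: CFSE = -0.4 × 12660 = -5064 cm⁻¹.
In a tetrahedral site the filling is e^1 t2^0: CFSE(tet) = -0.6Δₜ = -0.6 × (4/9)(12660) = -3376 cm⁻¹.
OSPE = -5064 − (-3376) = -1688 cm⁻¹.

-1688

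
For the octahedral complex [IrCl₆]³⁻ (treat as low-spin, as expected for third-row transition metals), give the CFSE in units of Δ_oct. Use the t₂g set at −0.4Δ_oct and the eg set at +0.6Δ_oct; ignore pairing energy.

Each Cl⁻ contributes -1; 6 × (-1) = -6. With overall charge -3, Ir is in the +3 oxidation state.
Ir sits in group 9; removing 3 electrons leaves Ir³⁺ with 9 − 3 = 6 d electrons.
Configuration: t₂g⁶ eg⁰.
CFSE = 6(-0.4Δ_oct) + 0(0.6Δ_oct) = -2.4Δ_oct + 0.0Δ_oct = -2.4Δ_oct.

-2.4 Δ_oct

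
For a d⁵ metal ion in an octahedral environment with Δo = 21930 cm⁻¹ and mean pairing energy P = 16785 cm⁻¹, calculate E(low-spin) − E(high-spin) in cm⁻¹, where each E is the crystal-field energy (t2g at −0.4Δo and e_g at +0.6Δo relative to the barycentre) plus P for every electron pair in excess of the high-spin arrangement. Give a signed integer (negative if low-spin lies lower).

-10290

High-spin d⁵ fills as t2g^3 e_g^2 with CFSE 3(−0.4) + 2(+0.6) = 0.0Δo = 0 cm⁻¹.
For low-spin the configuration is t2g^5 e_g^0: orbital energy -2.0 × 21930 = -43860 cm⁻¹, and 2 additional pairs relative to high-spin add 33570 cm⁻¹, giving -10290 cm⁻¹.
E(LS) − E(HS) = -10290 − (0) = -10290 cm⁻¹.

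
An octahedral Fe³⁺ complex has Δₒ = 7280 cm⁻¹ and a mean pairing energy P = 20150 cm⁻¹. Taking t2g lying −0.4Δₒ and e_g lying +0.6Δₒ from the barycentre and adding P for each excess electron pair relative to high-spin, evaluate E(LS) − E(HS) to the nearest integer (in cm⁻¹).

25740

Fe³⁺: group 8, so d-count = 8 − 3 = 5.
In the high-spin limit (t2g^3 e_g^2) the orbital term is 0.0Δₒ = 0 cm⁻¹, with no excess pairing.
Low-spin t2g^5 e_g^0 gives -2.0Δₒ = -14560 cm⁻¹, but forming 2 extra pairs costs 2P = 40300 cm⁻¹, so E(LS) = -14560 + 40300 = 25740 cm⁻¹.
Thus E(LS) − E(HS) = 25740 cm⁻¹.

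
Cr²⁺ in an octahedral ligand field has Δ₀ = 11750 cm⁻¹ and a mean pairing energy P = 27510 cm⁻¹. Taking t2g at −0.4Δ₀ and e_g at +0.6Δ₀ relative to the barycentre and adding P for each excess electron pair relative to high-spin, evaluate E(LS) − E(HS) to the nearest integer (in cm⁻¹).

Cr is in group 6, so Cr²⁺ is d⁴ (6 − 2 = 4).
High-spin d⁴ fills as t2g^3 e_g^1 with CFSE 3(−0.4) + 1(+0.6) = -0.6Δ₀ = -7050 cm⁻¹.
For low-spin the configuration is t2g^4 e_g^0: orbital energy -1.6 × 11750 = -18800 cm⁻¹, and 1 additional pair relative to high-spin adds 27510 cm⁻¹, giving 8710 cm⁻¹.
E(LS) − E(HS) = 8710 − (-7050) = 15760 cm⁻¹.

15760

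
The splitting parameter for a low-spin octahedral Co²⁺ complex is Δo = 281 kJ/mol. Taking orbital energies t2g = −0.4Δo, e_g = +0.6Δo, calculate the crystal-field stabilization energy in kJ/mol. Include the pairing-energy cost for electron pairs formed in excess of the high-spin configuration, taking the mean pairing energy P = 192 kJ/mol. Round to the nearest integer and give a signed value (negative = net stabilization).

Group 9 minus oxidation state +2 gives a d⁷ configuration for Co²⁺.
Electron filling gives t2g^6 e_g^1.
CFSE(orbital) = 6×(-0.4Δo) + 1×(0.6Δo) = -1.8Δo; with Δo = 281 kJ/mol that is -506 kJ/mol.
Pairing penalty: 3 pairs vs 2 in the high-spin reference → 1 extra × P = 192 kJ/mol.
Combining: -506 + 192 = -314 kJ/mol.

-314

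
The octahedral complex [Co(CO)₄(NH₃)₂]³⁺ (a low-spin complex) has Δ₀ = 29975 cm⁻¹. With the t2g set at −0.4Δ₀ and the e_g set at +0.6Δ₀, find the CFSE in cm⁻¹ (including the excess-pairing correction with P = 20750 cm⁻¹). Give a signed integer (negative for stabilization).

Ligand charges: 4×(+0) from CO and 2×(+0) from NH₃ sum to +0; with overall charge +3, Co is +3.
Co³⁺: group 9, so d-count = 9 − 3 = 6.
Configuration: t2g^6 e_g^0.
Orbital CFSE = 6(-0.4) + 0(0.6) = -2.4Δ₀ = -2.4 × 29975 = -71940 cm⁻¹.
Pairing penalty: 3 pairs vs 1 in the high-spin reference → 2 extra × P = 41500 cm⁻¹.
Overall CFSE = -71940 + 41500 = -30440 cm⁻¹.

-30440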